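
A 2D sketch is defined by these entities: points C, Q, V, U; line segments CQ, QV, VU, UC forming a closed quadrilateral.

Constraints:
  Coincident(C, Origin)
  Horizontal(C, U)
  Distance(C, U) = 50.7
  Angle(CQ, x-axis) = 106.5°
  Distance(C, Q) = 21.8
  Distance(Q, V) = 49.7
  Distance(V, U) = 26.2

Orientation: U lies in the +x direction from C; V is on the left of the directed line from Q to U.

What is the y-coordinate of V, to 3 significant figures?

25.1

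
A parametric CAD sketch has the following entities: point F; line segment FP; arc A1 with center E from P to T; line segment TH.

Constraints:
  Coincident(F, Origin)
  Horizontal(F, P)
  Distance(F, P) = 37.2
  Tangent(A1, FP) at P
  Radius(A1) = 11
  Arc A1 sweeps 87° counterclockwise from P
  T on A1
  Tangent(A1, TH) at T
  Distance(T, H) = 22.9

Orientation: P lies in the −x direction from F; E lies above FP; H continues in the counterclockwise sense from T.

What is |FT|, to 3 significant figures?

28.2

Tangency of A1 to FP means the radius EP is perpendicular to FP, so E = P + (0, 11) = (-37.2, 11.0). On A1, P sits at bearing -90° from E; an 87° counterclockwise sweep puts T at bearing -3°, so T = E + 11.0·(cos -3°, sin -3°) = (-26.2, 10.4). Then |FT| = |T − F| = 28.2.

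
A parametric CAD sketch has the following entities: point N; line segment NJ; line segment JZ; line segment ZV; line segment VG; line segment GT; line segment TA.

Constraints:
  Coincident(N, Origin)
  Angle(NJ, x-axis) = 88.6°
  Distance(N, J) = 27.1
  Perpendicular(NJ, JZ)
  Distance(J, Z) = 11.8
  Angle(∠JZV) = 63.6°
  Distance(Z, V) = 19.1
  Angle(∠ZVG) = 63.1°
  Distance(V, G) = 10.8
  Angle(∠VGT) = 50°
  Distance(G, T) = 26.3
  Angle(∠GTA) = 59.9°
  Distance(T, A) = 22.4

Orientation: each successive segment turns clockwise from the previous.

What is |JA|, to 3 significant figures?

30.6

N is at the origin; NJ runs at 88.6° with length 27.1, so J = (0.662, 27.1). NJ ⟂ JZ, so JZ runs at -1.40°; with |JZ| = 11.8, Z = (12.5, 26.8). ∠JZV = 63.6° gives ZV at -118° from the x-axis; with |ZV| = 19.1, V = (3.55, 9.91). ∠ZVG = 63.1° gives VG at 125° from the x-axis; with |VG| = 10.8, G = (-2.69, 18.7). ∠VGT = 50.0° gives GT at -4.70° from the x-axis; with |GT| = 26.3, T = (23.5, 16.6). ∠GTA = 59.9° gives TA at -125° from the x-axis; with |TA| = 22.4, A = (10.7, -1.83). Then |JA| = |A − J| = 30.6.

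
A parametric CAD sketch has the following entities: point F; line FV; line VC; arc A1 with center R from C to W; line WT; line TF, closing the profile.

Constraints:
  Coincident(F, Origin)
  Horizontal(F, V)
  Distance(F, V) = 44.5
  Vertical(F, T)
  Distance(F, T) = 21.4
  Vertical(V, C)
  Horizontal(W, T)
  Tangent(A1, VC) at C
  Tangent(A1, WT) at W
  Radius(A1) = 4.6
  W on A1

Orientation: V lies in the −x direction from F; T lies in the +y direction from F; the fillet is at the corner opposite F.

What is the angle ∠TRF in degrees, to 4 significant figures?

29.41°

F is at the origin; F and V share the same y with |FV| = 44.5 and V on the −x side, so V = (-44.50, 0.000). F and T share the same x with |FT| = 21.4 and T on the +y side, so T = (0.000, 21.40). The virtual corner opposite F is at (-44.50, 21.40). The tangent condition forces RC to be normal to VC and the tangent condition forces RW to be normal to WT, with radius 4.6, so the center R sits 4.6 in from both sides at R = (-39.90, 16.80). Then cos ∠TRF = RT·RF / (|RT||RF|), giving 29.41°.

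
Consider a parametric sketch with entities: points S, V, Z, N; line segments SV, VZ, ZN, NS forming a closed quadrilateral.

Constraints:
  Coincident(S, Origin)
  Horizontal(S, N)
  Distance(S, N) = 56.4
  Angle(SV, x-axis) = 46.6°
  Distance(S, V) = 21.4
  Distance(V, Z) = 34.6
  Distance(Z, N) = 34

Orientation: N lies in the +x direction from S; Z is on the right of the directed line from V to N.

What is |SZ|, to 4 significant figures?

31.71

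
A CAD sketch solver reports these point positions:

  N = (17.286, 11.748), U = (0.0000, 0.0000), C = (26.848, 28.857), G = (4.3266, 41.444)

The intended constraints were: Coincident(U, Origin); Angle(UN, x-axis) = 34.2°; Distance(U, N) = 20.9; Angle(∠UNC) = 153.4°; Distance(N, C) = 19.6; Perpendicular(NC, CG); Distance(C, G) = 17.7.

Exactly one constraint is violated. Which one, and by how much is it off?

Distance(C, G) = 17.7 — off by 8.10.

U = (0.00, 0.00) ✓; UN at 34.20° ✓; |UN| = 20.90 ✓; ∠UNC = 153.4° ✓; |NC| = 19.60 ✓; ∠(NC, CG) = 90.00° ✓; |CG| = 25.80 ✗.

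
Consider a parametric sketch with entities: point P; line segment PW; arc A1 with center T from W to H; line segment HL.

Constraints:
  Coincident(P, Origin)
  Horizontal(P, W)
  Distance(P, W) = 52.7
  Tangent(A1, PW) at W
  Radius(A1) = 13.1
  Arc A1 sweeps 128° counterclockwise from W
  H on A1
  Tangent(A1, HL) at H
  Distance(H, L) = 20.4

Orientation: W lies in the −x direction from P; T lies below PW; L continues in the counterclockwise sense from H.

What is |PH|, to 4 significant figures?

66.48

A1 meets PW tangentially, so TW is at right angles to PW, so T = W + (0, -13.1) = (-52.70, -13.10). On A1, W sits at bearing 90° from T; a 128° counterclockwise sweep puts H at bearing 218°, so H = T + 13.1·(cos 218°, sin 218°) = (-63.02, -21.17). Then |PH| = |H − P| = 66.48.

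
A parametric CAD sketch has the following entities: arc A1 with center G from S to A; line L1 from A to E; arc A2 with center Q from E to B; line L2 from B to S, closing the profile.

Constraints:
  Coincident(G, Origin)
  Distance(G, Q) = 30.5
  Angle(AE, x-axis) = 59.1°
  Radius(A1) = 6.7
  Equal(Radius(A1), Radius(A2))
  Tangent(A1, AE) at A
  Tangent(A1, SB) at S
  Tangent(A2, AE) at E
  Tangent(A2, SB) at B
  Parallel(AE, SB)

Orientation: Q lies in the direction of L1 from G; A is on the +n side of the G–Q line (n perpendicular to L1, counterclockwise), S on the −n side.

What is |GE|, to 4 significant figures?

31.23

Tangency of A1 to both parallel lines with radius 6.7 puts A and S at G ± 6.7·n: A = (-5.749, 3.441), S = (5.749, -3.441). Equal radii place E and B the same way about Q: E = Q + 6.7·n = (9.914, 29.61), B = Q − 6.7·n = (21.41, 22.73). Then |GE| = |E − G| = 31.23.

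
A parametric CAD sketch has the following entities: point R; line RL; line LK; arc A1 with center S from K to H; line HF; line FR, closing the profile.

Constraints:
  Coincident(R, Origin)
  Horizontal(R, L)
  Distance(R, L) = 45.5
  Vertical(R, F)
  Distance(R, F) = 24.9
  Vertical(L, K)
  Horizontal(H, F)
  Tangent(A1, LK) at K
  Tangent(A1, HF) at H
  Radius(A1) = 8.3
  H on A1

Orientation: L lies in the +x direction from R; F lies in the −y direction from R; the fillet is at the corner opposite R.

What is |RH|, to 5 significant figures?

44.764

R is at the origin; R and L share the same y with |RL| = 45.5 and L on the +x side, so L = (45.500, 0.0000). RF is vertical with |RF| = 24.9 and F on the −y side, so F = (0.0000, -24.900). The virtual corner opposite R is at (45.500, -24.900). Since A1 is tangent to LK there, SK ⟂ LK and the tangent condition forces SH to be normal to HF, with radius 8.3, so the center S sits 8.3 in from both sides at S = (37.200, -16.600). That places the tangent points at K = (45.500, -16.600) on LK and H = (37.200, -24.900) on HF. Then |RH| = |H − R| = 44.764.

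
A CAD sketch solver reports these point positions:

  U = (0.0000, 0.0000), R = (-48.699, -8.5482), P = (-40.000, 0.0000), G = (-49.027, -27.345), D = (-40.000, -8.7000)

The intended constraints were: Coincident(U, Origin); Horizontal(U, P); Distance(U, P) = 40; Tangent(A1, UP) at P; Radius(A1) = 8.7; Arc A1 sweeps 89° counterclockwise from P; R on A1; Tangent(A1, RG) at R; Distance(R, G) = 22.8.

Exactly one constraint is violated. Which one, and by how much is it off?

Distance(R, G) = 22.8 — off by 4.00.

U = (0.00, 0.00) ✓; U.y = 0.00, P.y = 0.00 ✓; |UP| = 40.00 ✓; ∠(DP, PU) = 90.00° ✓; |DP| = 8.700 ✓; bearing(D→R) − bearing(D→P) = 89.00° ✓; |DR| = 8.700 ✓; ∠(DR, RG) = 90.00° ✓; |RG| = 18.80 ✗.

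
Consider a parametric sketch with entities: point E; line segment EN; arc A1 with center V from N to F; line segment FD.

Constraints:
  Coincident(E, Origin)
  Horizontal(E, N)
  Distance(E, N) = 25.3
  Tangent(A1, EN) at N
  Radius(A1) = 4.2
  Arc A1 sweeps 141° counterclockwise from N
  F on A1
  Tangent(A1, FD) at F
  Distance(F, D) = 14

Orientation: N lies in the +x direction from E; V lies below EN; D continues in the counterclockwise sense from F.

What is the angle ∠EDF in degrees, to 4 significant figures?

13.11°

E is at the origin; EN is horizontal with |EN| = 25.3 and N on the +x side, so N = (25.30, 0.000). A1 meets EN tangentially, so VN is at right angles to EN, so V = N + (0, -4.2) = (25.30, -4.200). On A1, N sits at bearing 90° from V; a 141° counterclockwise sweep puts F at bearing 231°, so F = V + 4.2·(cos 231°, sin 231°) = (22.66, -7.464). A1 meets FD tangentially, so VF is at right angles to FD, so FD runs along (−sin 231°, cos 231°); with |FD| = 14.0, D = (33.54, -16.27). Then cos ∠EDF = DE·DF / (|DE||DF|), giving 13.11°.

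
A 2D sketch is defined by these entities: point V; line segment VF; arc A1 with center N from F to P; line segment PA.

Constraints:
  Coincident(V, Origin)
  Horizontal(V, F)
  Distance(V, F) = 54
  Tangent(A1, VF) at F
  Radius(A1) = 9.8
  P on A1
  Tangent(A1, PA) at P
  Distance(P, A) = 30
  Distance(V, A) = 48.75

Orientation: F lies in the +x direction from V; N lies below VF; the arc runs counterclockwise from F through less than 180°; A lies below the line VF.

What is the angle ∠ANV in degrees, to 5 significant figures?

61.903°

Checks: ∠(NF, FV) = 90.00° ✓; |NF| = 9.800 ✓; |NP| = 9.800 ✓; ∠(NP, PA) = 90.00° ✓; |PA| = 30.00 ✓; |VA| = 48.75 ✓.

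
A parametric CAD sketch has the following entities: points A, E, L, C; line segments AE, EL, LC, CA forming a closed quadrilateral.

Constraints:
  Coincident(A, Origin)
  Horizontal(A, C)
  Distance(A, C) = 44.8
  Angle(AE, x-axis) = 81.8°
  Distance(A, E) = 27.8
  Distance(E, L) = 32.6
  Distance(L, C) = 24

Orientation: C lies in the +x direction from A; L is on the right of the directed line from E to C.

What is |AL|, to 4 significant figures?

20.81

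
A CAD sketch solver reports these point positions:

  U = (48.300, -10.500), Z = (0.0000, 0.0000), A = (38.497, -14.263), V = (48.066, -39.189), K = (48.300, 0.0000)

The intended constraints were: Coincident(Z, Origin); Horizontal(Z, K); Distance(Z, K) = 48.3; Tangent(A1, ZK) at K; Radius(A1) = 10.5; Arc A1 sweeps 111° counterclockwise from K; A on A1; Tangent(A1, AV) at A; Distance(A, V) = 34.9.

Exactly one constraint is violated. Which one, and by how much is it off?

Distance(A, V) = 34.9 — off by 8.20.

Z = (0.00, 0.00) ✓; Z.y = 0.00, K.y = 0.00 ✓; |ZK| = 48.30 ✓; ∠(UK, KZ) = 90.00° ✓; |UK| = 10.50 ✓; bearing(U→A) − bearing(U→K) = 111.0° ✓; |UA| = 10.50 ✓; ∠(UA, AV) = 90.00° ✓; |AV| = 26.70 ✗.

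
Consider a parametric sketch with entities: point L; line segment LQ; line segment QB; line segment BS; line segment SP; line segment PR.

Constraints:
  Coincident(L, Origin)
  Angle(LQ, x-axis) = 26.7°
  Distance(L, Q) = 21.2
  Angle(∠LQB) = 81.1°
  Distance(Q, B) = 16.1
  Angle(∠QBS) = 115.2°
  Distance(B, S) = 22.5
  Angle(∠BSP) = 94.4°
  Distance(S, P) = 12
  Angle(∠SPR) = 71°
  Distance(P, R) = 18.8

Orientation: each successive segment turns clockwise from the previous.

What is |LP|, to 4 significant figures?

13.10

∠QBS = 115.2° gives BS at -137.0° from the x-axis; with |BS| = 22.5, S = (7.406, -21.15). ∠BSP = 94.4° gives SP at 137.4° from the x-axis; with |SP| = 12.0, P = (-1.427, -13.03). Then |LP| = |P − L| = 13.10.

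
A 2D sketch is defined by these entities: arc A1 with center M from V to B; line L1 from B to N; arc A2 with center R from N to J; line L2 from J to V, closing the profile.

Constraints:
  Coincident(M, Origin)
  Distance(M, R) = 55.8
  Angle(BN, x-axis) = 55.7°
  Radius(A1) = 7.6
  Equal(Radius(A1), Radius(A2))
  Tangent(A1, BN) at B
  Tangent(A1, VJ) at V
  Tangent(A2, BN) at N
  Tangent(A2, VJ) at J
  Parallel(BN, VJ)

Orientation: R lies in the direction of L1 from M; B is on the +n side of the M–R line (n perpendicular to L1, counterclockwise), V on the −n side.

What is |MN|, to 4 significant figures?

56.32

Tangency of A1 to both parallel lines with radius 7.6 puts B and V at M ± 7.6·n: B = (-6.278, 4.283), V = (6.278, -4.283). Equal radii place N and J the same way about R: N = R + 7.6·n = (25.17, 50.38), J = R − 7.6·n = (37.72, 41.81). Then |MN| = |N − M| = 56.32.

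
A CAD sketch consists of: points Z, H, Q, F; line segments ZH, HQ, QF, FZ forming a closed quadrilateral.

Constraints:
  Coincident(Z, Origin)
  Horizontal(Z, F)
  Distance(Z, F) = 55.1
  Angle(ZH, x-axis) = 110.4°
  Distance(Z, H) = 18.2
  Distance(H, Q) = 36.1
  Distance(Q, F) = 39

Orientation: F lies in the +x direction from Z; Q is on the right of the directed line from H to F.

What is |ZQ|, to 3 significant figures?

20.1

Checks: |HQ| = 36.10 ✓; |QF| = 39.00 ✓.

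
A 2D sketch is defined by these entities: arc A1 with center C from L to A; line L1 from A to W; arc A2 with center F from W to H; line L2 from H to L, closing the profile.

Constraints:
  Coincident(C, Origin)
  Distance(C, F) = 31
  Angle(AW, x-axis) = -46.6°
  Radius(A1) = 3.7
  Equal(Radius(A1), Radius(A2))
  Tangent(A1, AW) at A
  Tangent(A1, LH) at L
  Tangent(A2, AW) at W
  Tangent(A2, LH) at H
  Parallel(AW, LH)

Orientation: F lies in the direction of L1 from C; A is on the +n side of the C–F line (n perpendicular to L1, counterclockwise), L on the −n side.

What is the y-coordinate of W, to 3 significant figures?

-20.0

The slot axis is L1's direction at -46.6°, so u = (cos -46.6°, sin -46.6°) = (0.687, -0.727) and n = (−sin -46.6°, cos -46.6°) = (0.727, 0.687). C is at the origin and F lies 31.0 along u from C, so F = 31.0·u = (21.3, -22.5). Tangency of A1 to both parallel lines with radius 3.7 puts A and L at C ± 3.7·n: A = (2.69, 2.54), L = (-2.69, -2.54). Equal radii place W and H the same way about F: W = F + 3.7·n = (24.0, -20.0), H = F − 3.7·n = (18.6, -25.1). So W.y = -20.0.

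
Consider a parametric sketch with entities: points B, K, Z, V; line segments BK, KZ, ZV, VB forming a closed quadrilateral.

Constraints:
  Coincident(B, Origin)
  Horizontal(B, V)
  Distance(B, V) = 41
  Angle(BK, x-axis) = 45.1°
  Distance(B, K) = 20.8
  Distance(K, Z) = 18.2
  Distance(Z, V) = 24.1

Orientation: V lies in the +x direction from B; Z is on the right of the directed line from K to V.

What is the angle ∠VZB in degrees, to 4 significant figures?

161.2°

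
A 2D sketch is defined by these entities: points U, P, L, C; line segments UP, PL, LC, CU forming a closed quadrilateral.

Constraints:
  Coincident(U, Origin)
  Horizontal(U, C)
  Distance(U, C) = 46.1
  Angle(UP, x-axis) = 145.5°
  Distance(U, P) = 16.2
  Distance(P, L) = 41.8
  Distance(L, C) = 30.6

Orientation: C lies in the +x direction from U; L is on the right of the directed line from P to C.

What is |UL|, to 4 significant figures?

25.63

U is at the origin; UC is horizontal with |UC| = 46.1 and C in +x, so C = (46.1, 0). UP runs at 145.5° with |UP| = 16.2, so P = (-13.35, 9.176). L is determined by |PL| = 41.8 and |LC| = 30.6 together: it lies at the intersection of circle(P, 41.8) and circle(C, 30.6). With |PC| = 60.15, the foot of the radical line on PC is 36.82 from P and the perpendicular offset is √(41.8² − 36.82²) = 19.79. Taking the right-of-PC solution: L = (20.02, -16.00).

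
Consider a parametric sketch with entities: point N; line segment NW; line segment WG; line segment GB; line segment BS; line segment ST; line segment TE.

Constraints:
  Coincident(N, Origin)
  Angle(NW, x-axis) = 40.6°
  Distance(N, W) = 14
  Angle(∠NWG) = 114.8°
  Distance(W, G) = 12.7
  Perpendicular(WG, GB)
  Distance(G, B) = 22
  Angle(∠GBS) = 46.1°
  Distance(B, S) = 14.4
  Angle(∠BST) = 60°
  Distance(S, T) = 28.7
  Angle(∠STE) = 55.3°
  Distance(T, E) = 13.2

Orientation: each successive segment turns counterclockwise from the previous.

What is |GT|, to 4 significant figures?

17.67

∠GBS = 46.1° gives BS at -30.30° from the x-axis; with |BS| = 14.4, S = (-1.564, 8.076). ∠BST = 60.0° gives ST at 89.70° from the x-axis; with |ST| = 28.7, T = (-1.414, 36.78). Then |GT| = |T − G| = 17.67.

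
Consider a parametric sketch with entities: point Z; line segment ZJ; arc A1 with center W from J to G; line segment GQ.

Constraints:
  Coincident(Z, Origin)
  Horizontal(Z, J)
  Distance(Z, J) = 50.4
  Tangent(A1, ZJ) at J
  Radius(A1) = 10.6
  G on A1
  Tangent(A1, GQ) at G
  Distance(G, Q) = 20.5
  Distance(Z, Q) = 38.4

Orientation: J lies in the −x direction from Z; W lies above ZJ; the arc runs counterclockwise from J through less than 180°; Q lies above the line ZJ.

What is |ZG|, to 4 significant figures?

41.60

Checks: |WG| = 10.60 ✓; ∠(WG, GQ) = 90.00° ✓; |GQ| = 20.50 ✓; |ZQ| = 38.40 ✓.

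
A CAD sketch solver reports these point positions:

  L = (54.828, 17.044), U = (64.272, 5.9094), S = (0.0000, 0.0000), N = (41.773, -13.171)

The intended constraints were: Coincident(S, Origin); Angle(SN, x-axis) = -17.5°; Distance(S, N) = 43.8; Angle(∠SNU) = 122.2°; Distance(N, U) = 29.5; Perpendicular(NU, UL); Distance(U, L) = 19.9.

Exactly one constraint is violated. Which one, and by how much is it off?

Distance(U, L) = 19.9 — off by 5.30.

S = (0.00, 0.00) ✓; SN at -17.50° ✓; |SN| = 43.80 ✓; ∠SNU = 122.2° ✓; |NU| = 29.50 ✓; ∠(NU, UL) = 90.00° ✓; |UL| = 14.60 ✗.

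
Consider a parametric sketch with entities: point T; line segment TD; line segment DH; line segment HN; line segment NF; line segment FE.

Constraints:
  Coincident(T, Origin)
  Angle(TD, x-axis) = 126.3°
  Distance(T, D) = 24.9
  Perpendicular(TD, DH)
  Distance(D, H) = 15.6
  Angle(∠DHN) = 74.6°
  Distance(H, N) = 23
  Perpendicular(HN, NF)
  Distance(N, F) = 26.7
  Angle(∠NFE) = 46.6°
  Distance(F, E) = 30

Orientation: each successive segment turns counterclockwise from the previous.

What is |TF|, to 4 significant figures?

18.98

T is at the origin; TD runs at 126.3° with length 24.9, so D = (-14.74, 20.07). TD is perpendicular to DH, so DH runs at -143.7°; with |DH| = 15.6, H = (-27.31, 10.83). ∠DHN = 74.6° gives HN at -38.30° from the x-axis; with |HN| = 23.0, N = (-9.264, -3.423). HN is perpendicular to NF, so NF runs at 51.70°; with |NF| = 26.7, F = (7.284, 17.53). Then |TF| = |F − T| = 18.98.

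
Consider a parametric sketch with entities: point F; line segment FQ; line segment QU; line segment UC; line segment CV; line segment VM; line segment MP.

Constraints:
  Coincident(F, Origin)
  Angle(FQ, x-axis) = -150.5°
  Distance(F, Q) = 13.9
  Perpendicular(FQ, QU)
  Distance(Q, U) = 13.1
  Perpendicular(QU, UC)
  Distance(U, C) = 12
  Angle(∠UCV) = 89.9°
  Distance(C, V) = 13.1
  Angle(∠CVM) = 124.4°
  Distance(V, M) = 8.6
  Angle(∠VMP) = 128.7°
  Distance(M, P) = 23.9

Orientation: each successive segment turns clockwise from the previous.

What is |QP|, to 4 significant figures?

18.11

F is at the origin; FQ runs at -150.5° with length 13.9, so Q = (-12.10, -6.845). FQ ⟂ QU, so QU runs at 119.5°; with |QU| = 13.1, U = (-18.55, 4.557). The perpendicularity gives UC at right angles to QU, so UC runs at 29.50°; with |UC| = 12.0, C = (-8.104, 10.47). ∠UCV = 89.9° gives CV at -60.60° from the x-axis; with |CV| = 13.1, V = (-1.674, -0.9468). ∠CVM = 124.4° gives VM at -116.2° from the x-axis; with |VM| = 8.6, M = (-5.471, -8.663). ∠VMP = 128.7° gives MP at -167.5° from the x-axis; with |MP| = 23.9, P = (-28.80, -13.84). Then |QP| = |P − Q| = 18.11.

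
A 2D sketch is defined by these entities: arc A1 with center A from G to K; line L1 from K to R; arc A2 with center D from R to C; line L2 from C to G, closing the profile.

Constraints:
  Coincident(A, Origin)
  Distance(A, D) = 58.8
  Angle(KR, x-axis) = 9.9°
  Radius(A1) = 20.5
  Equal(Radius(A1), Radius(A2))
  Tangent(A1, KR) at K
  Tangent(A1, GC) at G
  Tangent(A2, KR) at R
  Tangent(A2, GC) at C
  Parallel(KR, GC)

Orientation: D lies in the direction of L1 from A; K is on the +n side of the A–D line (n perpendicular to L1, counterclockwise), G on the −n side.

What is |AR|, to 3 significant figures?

62.3

The slot axis is L1's direction at 9.9°, so u = (cos 9.9°, sin 9.9°) = (0.985, 0.172) and n = (−sin 9.9°, cos 9.9°) = (-0.172, 0.985). A is at the origin and D lies 58.8 along u from A, so D = 58.8·u = (57.9, 10.1). Tangency of A1 to both parallel lines with radius 20.5 puts K and G at A ± 20.5·n: K = (-3.52, 20.2), G = (3.52, -20.2). Equal radii place R and C the same way about D: R = D + 20.5·n = (54.4, 30.3), C = D − 20.5·n = (61.4, -10.1). Then |AR| = |R − A| = 62.3.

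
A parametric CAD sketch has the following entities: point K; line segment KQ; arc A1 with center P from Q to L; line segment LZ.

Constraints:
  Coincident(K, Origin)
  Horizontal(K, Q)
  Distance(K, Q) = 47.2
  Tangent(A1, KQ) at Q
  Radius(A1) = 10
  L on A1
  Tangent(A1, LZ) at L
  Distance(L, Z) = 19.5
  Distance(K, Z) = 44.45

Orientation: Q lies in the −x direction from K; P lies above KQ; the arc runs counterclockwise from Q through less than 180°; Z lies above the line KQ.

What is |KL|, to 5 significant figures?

38.278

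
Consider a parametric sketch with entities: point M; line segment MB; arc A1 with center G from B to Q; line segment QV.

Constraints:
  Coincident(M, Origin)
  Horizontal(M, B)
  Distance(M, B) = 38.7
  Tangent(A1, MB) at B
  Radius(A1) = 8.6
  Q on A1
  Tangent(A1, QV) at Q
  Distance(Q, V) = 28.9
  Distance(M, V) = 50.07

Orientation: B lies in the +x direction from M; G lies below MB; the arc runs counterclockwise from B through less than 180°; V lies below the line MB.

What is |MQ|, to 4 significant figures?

31.53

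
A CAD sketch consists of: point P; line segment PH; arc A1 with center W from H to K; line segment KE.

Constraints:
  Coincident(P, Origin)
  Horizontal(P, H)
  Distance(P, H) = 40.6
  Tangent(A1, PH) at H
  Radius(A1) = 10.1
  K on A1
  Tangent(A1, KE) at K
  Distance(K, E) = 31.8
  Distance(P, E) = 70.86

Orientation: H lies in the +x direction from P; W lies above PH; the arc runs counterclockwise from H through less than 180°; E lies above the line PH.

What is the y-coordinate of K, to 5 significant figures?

6.8092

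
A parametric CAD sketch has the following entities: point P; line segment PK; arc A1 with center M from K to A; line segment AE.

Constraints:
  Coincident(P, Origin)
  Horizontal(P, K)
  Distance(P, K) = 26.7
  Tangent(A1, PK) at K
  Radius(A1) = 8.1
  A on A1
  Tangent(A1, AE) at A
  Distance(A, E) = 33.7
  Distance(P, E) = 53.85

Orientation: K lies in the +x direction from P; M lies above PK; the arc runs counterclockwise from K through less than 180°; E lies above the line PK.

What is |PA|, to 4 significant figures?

35.79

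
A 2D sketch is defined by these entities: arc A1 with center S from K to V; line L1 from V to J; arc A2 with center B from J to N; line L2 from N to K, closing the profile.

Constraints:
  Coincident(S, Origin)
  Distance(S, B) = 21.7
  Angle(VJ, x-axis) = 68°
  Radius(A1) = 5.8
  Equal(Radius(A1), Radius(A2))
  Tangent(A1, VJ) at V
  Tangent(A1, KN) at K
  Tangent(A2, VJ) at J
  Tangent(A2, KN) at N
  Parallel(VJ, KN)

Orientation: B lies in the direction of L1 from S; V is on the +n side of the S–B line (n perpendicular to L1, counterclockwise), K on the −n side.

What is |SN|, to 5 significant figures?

22.462

The slot axis is L1's direction at 68.0°, so u = (cos 68.0°, sin 68.0°) = (0.37461, 0.92718) and n = (−sin 68.0°, cos 68.0°) = (-0.92718, 0.37461). S is at the origin and B lies 21.7 along u from S, so B = 21.7·u = (8.1290, 20.120). Tangency of A1 to both parallel lines with radius 5.8 puts V and K at S ± 5.8·n: V = (-5.3777, 2.1727), K = (5.3777, -2.1727). Equal radii place J and N the same way about B: J = B + 5.8·n = (2.7513, 22.293), N = B − 5.8·n = (13.507, 17.947). Then |SN| = |N − S| = 22.462.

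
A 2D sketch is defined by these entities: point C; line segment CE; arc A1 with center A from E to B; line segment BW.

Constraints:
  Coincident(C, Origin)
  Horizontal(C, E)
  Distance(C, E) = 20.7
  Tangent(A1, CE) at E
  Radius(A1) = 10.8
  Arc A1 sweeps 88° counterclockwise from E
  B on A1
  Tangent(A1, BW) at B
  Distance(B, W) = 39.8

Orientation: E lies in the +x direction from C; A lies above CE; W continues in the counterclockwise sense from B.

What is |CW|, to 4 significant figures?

60.01

C is at the origin; C and E share the same y with |CE| = 20.7 and E on the +x side, so E = (20.70, 0.000). The tangent condition forces AE to be normal to CE, so A = E + (0, 10.8) = (20.70, 10.80). On A1, E sits at bearing -90° from A; an 88° counterclockwise sweep puts B at bearing -2°, so B = A + 10.8·(cos -2°, sin -2°) = (31.49, 10.42). Since A1 is tangent to BW there, AB ⟂ BW, so BW runs along (−sin -2°, cos -2°); with |BW| = 39.8, W = (32.88, 50.20). Then |CW| = |W − C| = 60.01.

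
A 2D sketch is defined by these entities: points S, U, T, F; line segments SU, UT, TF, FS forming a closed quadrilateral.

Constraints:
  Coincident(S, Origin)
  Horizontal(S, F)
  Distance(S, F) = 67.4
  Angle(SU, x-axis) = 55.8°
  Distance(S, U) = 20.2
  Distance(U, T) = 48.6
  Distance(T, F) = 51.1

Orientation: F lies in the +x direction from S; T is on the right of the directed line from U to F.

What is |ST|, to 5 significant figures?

39.344

Checks: |UT| = 48.60 ✓; |TF| = 51.10 ✓.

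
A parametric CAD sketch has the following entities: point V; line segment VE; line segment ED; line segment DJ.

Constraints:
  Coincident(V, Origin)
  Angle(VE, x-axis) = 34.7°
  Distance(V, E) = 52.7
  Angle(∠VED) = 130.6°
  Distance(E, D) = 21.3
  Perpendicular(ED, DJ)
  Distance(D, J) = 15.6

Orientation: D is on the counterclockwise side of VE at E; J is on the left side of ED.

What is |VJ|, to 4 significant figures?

60.72

V is at the origin; VE runs at 34.7° with length 52.7, so E = 52.7·(cos 34.7°, sin 34.7°) = (43.33, 30.00). ∠VED = 130.6°, so ED runs at 34.7° + (180° − 130.6°) = 84.10° from the x-axis; with |ED| = 21.3, D = E + 21.3·(cos 84.10°, sin 84.10°) = (45.52, 51.19). The perpendicularity gives DJ at right angles to ED; with |DJ| = 15.6 on the left of ED, J = D + 15.6·(-0.9947, 0.1028) = (30.00, 52.79). Then |VJ| = |J − V| = 60.72.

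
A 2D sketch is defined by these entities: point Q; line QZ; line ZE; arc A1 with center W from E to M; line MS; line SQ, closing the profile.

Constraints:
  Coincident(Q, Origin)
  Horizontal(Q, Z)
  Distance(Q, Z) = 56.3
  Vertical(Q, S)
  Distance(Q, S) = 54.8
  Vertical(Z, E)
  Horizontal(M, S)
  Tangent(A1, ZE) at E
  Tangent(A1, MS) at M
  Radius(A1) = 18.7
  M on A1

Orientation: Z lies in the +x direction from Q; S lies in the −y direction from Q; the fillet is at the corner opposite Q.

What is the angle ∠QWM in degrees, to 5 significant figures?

133.83°

Q is at the origin; Q and Z share the same y with |QZ| = 56.3 and Z on the +x side, so Z = (56.300, 0.0000). QS is vertical with |QS| = 54.8 and S on the −y side, so S = (0.0000, -54.800). The virtual corner opposite Q is at (56.300, -54.800). Since A1 is tangent to ZE there, WE ⟂ ZE and tangency of A1 to MS means the radius WM is perpendicular to MS, with radius 18.7, so the center W sits 18.7 in from both sides at W = (37.600, -36.100). That places the tangent points at E = (56.300, -36.100) on ZE and M = (37.600, -54.800) on MS. Then cos ∠QWM = WQ·WM / (|WQ||WM|), giving 133.83°.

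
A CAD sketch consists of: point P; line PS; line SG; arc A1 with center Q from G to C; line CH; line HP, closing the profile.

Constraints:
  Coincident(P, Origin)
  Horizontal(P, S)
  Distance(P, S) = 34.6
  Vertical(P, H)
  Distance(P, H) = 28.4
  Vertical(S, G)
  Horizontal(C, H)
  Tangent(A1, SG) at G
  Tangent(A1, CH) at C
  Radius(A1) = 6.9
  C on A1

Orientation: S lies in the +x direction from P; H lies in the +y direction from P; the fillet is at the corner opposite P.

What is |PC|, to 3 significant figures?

39.7

The virtual corner opposite P is at (34.6, 28.4). The tangent condition forces QG to be normal to SG and since A1 is tangent to CH there, QC ⟂ CH, with radius 6.9, so the center Q sits 6.9 in from both sides at Q = (27.7, 21.5). That places the tangent points at G = (34.6, 21.5) on SG and C = (27.7, 28.4) on CH. Then |PC| = |C − P| = 39.7.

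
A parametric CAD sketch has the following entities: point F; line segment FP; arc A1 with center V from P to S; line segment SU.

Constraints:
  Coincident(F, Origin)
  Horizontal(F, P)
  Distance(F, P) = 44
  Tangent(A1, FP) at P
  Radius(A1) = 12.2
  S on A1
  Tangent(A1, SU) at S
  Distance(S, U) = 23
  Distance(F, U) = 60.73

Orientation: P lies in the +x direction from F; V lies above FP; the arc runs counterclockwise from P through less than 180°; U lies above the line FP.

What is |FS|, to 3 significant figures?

57.8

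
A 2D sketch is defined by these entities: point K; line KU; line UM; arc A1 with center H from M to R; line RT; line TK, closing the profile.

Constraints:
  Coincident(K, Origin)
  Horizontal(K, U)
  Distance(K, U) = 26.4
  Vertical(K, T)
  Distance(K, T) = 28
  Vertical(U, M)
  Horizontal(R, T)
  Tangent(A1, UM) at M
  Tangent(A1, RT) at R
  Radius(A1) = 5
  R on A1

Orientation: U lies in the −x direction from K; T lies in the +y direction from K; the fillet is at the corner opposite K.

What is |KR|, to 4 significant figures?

35.24

K is at the origin; KU is horizontal with |KU| = 26.4 and U on the −x side, so U = (-26.40, 0.000). KT is vertical with |KT| = 28.0 and T on the +y side, so T = (0.000, 28.00). The virtual corner opposite K is at (-26.40, 28.00). Tangency of A1 to UM means the radius HM is perpendicular to UM and since A1 is tangent to RT there, HR ⟂ RT, with radius 5.0, so the center H sits 5.0 in from both sides at H = (-21.40, 23.00). That places the tangent points at M = (-26.40, 23.00) on UM and R = (-21.40, 28.00) on RT. Then |KR| = |R − K| = 35.24.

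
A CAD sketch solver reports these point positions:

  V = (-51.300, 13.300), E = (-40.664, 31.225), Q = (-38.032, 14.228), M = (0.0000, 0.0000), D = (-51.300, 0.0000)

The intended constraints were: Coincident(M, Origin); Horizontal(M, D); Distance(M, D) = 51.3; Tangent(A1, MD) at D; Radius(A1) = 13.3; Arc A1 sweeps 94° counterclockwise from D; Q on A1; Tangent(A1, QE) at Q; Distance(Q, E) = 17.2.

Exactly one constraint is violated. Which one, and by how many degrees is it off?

Tangent(A1, QE) at Q — off by 4.80°.

M = (0.00, 0.00) ✓; M.y = 0.00, D.y = 0.00 ✓; |MD| = 51.30 ✓; ∠(VD, DM) = 90.00° ✓; |VD| = 13.30 ✓; bearing(V→Q) − bearing(V→D) = 94.00° ✓; |VQ| = 13.30 ✓; ∠(VQ, QE) = 85.20° ✗; |QE| = 17.20 ✓.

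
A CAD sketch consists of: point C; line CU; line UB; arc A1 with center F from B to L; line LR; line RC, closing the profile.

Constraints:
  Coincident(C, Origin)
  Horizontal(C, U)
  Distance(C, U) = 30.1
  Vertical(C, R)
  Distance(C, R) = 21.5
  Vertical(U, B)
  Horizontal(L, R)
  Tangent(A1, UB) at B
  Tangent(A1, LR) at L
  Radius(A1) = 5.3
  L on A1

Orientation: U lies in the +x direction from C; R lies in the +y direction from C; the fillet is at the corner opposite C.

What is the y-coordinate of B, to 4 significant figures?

16.20

The virtual corner opposite C is at (30.10, 21.50). A1 meets UB tangentially, so FB is at right angles to UB and A1 meets LR tangentially, so FL is at right angles to LR, with radius 5.3, so the center F sits 5.3 in from both sides at F = (24.80, 16.20). That places the tangent points at B = (30.10, 16.20) on UB and L = (24.80, 21.50) on LR. So B.y = 16.20.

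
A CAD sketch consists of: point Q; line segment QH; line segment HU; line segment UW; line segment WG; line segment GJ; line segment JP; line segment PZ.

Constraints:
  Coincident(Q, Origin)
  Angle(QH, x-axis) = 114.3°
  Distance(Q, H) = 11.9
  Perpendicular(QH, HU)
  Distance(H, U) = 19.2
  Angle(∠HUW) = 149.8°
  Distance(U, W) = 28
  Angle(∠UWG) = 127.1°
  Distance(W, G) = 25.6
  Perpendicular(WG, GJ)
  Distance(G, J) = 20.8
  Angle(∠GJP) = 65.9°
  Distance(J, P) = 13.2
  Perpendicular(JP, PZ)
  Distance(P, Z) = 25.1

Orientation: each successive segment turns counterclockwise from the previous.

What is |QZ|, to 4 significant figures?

59.20

∠GJP = 65.9° gives JP at 131.5° from the x-axis; with |JP| = 13.2, P = (-19.90, -28.17). The perpendicularity gives PZ at right angles to JP, so PZ runs at -138.5°; with |PZ| = 25.1, Z = (-38.70, -44.80). Then |QZ| = |Z − Q| = 59.20.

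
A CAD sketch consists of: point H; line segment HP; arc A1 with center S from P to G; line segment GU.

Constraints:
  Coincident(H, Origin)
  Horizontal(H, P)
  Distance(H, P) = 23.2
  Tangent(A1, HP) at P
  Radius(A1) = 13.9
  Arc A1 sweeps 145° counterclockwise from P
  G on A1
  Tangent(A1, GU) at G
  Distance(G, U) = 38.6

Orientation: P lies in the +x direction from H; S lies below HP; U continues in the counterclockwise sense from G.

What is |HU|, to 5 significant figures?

66.662

H is at the origin; H and P share the same y with |HP| = 23.2 and P on the +x side, so P = (23.200, 0.0000). A1 meets HP tangentially, so SP is at right angles to HP, so S = P + (0, -13.9) = (23.200, -13.900). On A1, P sits at bearing 90° from S; a 145° counterclockwise sweep puts G at bearing 235°, so G = S + 13.9·(cos 235°, sin 235°) = (15.227, -25.286). The tangent condition forces SG to be normal to GU, so GU runs along (−sin 235°, cos 235°); with |GU| = 38.6, U = (46.847, -47.426). Then |HU| = |U − H| = 66.662.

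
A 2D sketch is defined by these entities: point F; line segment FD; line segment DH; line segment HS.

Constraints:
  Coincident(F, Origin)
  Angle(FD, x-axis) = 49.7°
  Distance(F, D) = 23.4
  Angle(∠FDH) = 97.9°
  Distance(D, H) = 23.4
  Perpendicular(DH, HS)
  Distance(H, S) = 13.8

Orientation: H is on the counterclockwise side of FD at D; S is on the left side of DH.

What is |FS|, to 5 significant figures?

28.220

∠FDH = 97.9°, so DH runs at 49.7° + (180° − 97.9°) = 131.80° from the x-axis; with |DH| = 23.4, H = D + 23.4·(cos 131.80°, sin 131.80°) = (-0.46198, 35.291). The perpendicularity gives HS at right angles to DH; with |HS| = 13.8 on the left of DH, S = H + 13.8·(-0.74548, -0.66653) = (-10.750, 26.092). Then |FS| = |S − F| = 28.220.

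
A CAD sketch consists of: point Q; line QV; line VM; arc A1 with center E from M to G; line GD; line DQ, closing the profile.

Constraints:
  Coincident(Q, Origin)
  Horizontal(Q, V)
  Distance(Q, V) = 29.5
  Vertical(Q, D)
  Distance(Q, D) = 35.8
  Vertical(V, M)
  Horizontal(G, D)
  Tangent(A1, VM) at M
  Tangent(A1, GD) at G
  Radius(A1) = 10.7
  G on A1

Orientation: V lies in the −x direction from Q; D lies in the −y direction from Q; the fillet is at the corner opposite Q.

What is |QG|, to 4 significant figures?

40.44

Q is at the origin; Q and V share the same y with |QV| = 29.5 and V on the −x side, so V = (-29.50, 0.000). Q and D share the same x with |QD| = 35.8 and D on the −y side, so D = (0.000, -35.80). The virtual corner opposite Q is at (-29.50, -35.80). Since A1 is tangent to VM there, EM ⟂ VM and the tangent condition forces EG to be normal to GD, with radius 10.7, so the center E sits 10.7 in from both sides at E = (-18.80, -25.10). That places the tangent points at M = (-29.50, -25.10) on VM and G = (-18.80, -35.80) on GD. Then |QG| = |G − Q| = 40.44.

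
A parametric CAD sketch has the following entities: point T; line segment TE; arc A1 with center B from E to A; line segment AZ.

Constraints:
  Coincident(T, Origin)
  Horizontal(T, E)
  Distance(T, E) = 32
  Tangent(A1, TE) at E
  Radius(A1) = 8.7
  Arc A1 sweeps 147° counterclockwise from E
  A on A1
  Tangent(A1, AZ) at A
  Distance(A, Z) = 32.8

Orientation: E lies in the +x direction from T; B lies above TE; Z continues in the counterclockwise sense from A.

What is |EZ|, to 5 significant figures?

40.805

T is at the origin; TE is horizontal with |TE| = 32.0 and E on the +x side, so E = (32.000, 0.0000). A1 meets TE tangentially, so BE is at right angles to TE, so B = E + (0, 8.7) = (32.000, 8.7000). On A1, E sits at bearing -90° from B; a 147° counterclockwise sweep puts A at bearing 57°, so A = B + 8.7·(cos 57°, sin 57°) = (36.738, 15.996). A1 meets AZ tangentially, so BA is at right angles to AZ, so AZ runs along (−sin 57°, cos 57°); with |AZ| = 32.8, Z = (9.2300, 33.861). Then |EZ| = |Z − E| = 40.805.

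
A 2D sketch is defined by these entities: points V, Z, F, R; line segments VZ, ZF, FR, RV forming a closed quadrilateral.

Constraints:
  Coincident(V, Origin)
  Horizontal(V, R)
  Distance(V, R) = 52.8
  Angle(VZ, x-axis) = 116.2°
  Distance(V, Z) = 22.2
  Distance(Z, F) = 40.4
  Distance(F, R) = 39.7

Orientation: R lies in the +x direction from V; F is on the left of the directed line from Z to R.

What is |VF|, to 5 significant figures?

42.839

Checks: |ZF| = 40.40 ✓; |FR| = 39.70 ✓.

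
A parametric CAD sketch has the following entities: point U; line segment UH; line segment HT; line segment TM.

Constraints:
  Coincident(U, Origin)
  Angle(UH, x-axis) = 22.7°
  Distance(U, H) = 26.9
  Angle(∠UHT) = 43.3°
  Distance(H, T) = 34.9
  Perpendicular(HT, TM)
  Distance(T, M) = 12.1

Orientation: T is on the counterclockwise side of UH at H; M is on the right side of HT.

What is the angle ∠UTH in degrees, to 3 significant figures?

50.3°

U is at the origin; UH runs at 22.7° with length 26.9, so H = 26.9·(cos 22.7°, sin 22.7°) = (24.8, 10.4). ∠UHT = 43.3°, so HT runs at 22.7° + (180° − 43.3°) = 159° from the x-axis; with |HT| = 34.9, T = H + 34.9·(cos 159°, sin 159°) = (-7.85, 22.7). Then cos ∠UTH = TU·TH / (|TU||TH|), giving 50.3°.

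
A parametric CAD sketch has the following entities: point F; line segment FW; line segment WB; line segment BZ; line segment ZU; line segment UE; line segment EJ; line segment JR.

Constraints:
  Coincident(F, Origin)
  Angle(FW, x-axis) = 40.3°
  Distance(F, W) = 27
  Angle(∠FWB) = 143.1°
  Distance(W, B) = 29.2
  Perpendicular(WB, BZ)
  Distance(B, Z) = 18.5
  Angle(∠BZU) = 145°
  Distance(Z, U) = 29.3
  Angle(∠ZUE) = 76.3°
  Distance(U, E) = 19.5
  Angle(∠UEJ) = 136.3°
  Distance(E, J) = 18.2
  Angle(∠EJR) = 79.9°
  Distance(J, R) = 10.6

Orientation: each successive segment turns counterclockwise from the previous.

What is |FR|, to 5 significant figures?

32.506

F is at the origin; FW runs at 40.3° with length 27.0, so W = (20.592, 17.463). ∠FWB = 143.1° gives WB at 77.200° from the x-axis; with |WB| = 29.2, B = (27.061, 45.938). The perpendicularity gives BZ at right angles to WB, so BZ runs at 167.20°; with |BZ| = 18.5, Z = (9.0210, 50.036). ∠BZU = 145.0° gives ZU at -157.80° from the x-axis; with |ZU| = 29.3, U = (-18.107, 38.966). ∠ZUE = 76.3° gives UE at -54.100° from the x-axis; with |UE| = 19.5, E = (-6.6727, 23.170). ∠UEJ = 136.3° gives EJ at -10.400° from the x-axis; with |EJ| = 18.2, J = (11.228, 19.884). ∠EJR = 79.9° gives JR at 89.700° from the x-axis; with |JR| = 10.6, R = (11.284, 30.484). Then |FR| = |R − F| = 32.506.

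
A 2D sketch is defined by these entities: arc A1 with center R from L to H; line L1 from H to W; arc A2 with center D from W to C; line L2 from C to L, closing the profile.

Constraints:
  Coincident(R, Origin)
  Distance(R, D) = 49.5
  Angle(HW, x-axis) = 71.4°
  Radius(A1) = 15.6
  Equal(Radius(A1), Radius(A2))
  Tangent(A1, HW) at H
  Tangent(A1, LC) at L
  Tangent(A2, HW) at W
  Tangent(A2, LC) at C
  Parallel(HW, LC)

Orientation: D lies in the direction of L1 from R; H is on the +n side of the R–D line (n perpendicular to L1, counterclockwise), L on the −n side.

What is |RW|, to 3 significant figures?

51.9

Tangency of A1 to both parallel lines with radius 15.6 puts H and L at R ± 15.6·n: H = (-14.8, 4.98), L = (14.8, -4.98). Equal radii place W and C the same way about D: W = D + 15.6·n = (1.00, 51.9), C = D − 15.6·n = (30.6, 41.9). Then |RW| = |W − R| = 51.9.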